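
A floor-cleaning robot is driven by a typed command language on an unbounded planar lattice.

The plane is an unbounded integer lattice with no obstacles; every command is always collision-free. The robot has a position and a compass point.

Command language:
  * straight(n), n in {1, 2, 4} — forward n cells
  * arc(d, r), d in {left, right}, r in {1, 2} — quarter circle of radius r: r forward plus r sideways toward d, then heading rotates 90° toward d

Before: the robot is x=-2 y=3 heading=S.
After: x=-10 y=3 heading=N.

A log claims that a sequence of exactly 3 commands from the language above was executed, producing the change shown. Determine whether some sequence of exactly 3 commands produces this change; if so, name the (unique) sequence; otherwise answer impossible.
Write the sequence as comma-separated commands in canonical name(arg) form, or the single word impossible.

key: cell and facing (now N) both changed — the 3 commands mix motion and turning
t0: x=-2 y=3 heading=S
step 1 (arc(right, 2)): x=-4 y=1 heading=W
step 2 (straight(4)): x=-8 y=1 heading=W
step 3 (arc(right, 2)): x=-10 y=3 heading=N
no other 3-command option fits: unique.

arc(right, 2), straight(4), arc(right, 2)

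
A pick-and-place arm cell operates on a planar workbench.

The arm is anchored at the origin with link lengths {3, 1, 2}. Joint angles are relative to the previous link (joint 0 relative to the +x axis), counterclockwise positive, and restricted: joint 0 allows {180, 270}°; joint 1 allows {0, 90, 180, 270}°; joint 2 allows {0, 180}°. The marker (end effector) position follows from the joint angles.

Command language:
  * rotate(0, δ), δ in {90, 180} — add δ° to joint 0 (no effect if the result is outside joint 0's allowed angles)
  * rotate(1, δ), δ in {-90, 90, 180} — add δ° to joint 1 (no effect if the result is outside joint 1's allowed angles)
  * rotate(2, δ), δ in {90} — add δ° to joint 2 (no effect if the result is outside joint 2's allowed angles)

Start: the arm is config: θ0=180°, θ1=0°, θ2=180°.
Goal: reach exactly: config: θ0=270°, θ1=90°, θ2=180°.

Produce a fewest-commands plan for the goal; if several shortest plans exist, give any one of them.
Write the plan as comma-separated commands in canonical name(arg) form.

from: config: θ0=180°, θ1=0°, θ2=180°
1. rotate(1, 90) → config: θ0=180°, θ1=90°, θ2=180°
2. rotate(0, 90) → config: θ0=270°, θ1=90°, θ2=180°
nothing shorter than 2 reaches the goal.

rotate(1, 90), rotate(0, 90)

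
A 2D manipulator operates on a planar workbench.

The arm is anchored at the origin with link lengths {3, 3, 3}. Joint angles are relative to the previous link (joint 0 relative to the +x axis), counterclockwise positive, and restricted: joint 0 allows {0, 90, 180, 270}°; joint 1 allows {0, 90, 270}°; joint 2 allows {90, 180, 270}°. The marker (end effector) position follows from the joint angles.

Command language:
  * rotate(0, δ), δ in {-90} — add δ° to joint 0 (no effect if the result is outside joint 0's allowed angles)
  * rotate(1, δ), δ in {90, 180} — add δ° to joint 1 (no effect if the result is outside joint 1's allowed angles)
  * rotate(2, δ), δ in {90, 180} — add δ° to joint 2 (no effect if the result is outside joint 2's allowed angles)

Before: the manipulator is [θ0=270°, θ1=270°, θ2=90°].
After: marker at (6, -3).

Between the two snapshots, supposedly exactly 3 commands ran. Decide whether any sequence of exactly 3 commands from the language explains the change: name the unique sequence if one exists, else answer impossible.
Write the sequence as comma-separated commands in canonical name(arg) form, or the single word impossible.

begin: [θ0=270°, θ1=270°, θ2=90°]
t=1 rotate(0, -90) ⇒ [θ0=180°, θ1=270°, θ2=90°]
t=2 rotate(0, -90) ⇒ [θ0=90°, θ1=270°, θ2=90°]
t=3 rotate(0, -90) ⇒ [θ0=0°, θ1=270°, θ2=90°]
uniquely the one of 125 3-step routes that fits.

rotate(0, -90), rotate(0, -90), rotate(0, -90)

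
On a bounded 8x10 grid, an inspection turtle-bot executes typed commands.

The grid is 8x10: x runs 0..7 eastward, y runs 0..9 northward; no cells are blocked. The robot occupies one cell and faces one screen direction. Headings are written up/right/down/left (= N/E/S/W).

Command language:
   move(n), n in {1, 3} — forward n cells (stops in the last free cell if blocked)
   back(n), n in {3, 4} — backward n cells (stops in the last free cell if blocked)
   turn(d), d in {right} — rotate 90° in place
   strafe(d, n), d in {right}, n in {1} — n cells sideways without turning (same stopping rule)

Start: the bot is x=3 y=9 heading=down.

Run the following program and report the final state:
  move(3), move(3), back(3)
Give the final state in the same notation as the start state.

x=3 y=6 heading=down

begin: x=3 y=9 heading=down
t=1 move(3) ⇒ x=3 y=6 heading=down
t=2 move(3) ⇒ x=3 y=3 heading=down
t=3 back(3) ⇒ x=3 y=6 heading=down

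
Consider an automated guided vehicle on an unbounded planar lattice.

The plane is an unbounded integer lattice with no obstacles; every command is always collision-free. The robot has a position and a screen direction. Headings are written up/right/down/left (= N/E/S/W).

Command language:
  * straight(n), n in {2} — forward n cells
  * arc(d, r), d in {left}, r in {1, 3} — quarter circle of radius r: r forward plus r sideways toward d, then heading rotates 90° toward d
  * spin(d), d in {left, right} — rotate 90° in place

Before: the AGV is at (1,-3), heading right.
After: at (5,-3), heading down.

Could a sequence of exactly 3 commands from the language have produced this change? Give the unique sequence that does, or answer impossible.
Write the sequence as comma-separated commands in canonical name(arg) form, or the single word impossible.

straight(2), straight(2), spin(right)

key: position moved to (5,-3) AND the heading swung to S — translation plus rotation needed
initial: at (1,-3), heading right
[1] after straight(2): at (3,-3), heading right
[2] after straight(2): at (5,-3), heading right
[3] after spin(right): at (5,-3), heading down
all 125 alternatives checked — unique.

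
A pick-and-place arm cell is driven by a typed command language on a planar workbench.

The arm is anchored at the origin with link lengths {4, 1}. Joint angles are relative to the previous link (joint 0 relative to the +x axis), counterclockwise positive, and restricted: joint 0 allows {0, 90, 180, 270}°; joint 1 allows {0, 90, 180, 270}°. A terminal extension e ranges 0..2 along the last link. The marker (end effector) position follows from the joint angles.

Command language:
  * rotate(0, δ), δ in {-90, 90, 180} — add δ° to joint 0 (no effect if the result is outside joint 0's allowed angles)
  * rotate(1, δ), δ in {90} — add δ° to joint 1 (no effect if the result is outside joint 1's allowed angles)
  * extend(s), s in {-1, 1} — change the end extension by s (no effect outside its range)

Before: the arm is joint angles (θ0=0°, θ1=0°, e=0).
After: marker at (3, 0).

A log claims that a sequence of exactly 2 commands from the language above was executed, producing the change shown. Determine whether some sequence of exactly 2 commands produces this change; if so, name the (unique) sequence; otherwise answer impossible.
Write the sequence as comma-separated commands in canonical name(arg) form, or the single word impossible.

rotate(1, 90), rotate(1, 90)

start: joint angles (θ0=0°, θ1=0°, e=0)
[1] after rotate(1, 90): joint angles (θ0=0°, θ1=90°, e=0)
[2] after rotate(1, 90): joint angles (θ0=0°, θ1=180°, e=0)
no rival 2-sequence matches.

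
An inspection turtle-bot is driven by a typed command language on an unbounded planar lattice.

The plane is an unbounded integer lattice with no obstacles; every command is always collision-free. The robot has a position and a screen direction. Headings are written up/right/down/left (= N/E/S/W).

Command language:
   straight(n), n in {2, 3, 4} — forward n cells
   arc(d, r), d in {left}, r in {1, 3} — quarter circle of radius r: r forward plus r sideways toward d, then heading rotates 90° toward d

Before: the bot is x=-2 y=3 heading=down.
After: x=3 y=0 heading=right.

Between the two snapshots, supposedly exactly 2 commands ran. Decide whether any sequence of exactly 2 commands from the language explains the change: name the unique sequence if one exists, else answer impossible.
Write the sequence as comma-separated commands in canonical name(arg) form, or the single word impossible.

arc(left, 3), straight(2)

key: running straight(2) before arc(left, 3) would end elsewhere — order is forced
begin: x=-2 y=3 heading=down
step 1 (arc(left, 3)): x=1 y=0 heading=right
step 2 (straight(2)): x=3 y=0 heading=right
all 25 alternatives checked — unique.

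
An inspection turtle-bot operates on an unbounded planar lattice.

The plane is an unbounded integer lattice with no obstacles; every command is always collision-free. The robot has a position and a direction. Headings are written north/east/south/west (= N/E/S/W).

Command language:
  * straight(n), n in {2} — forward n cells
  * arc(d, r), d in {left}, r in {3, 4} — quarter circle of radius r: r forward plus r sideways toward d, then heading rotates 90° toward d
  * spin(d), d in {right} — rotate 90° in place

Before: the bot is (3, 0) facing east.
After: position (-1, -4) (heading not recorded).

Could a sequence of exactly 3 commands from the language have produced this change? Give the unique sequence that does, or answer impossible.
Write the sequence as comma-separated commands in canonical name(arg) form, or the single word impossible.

key: running arc(left, 4) before spin(right) would end elsewhere — order is forced
t0: (3, 0) facing east
[1] after spin(right): (3, 0) facing south
[2] after spin(right): (3, 0) facing west
[3] after arc(left, 4): (-1, -4) facing south
all 64 alternatives checked — unique.

spin(right), spin(right), arc(left, 4)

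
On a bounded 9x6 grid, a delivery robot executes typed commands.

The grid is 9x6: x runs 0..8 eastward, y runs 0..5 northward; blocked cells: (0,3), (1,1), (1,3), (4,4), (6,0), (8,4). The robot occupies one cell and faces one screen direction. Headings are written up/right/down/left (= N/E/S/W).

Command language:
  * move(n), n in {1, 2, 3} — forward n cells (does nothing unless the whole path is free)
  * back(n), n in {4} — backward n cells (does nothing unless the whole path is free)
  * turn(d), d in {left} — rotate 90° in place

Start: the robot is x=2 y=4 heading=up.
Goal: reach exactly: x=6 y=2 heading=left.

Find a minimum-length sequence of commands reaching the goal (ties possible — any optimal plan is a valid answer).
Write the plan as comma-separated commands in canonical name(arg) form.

begin: x=2 y=4 heading=up
1. back(4) → x=2 y=0 heading=up
2. move(2) → x=2 y=2 heading=up
3. turn(left) → x=2 y=2 heading=left
4. back(4) → x=6 y=2 heading=left
shorter routes all fall short; 4 is best.

back(4), move(2), turn(left), back(4)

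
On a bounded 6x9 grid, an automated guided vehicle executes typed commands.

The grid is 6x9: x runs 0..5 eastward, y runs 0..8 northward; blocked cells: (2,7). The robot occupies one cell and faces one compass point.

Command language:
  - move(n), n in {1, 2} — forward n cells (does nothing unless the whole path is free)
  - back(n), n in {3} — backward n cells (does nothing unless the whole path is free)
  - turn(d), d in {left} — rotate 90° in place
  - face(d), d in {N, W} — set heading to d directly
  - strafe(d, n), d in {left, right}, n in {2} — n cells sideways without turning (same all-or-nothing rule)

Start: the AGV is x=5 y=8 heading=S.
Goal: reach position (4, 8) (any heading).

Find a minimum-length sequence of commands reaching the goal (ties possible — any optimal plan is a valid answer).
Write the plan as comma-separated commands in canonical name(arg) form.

face(W), move(1)

t0: x=5 y=8 heading=S
1. face(W) → x=5 y=8 heading=W
2. move(1) → x=4 y=8 heading=W
shorter routes all fall short; 2 is best.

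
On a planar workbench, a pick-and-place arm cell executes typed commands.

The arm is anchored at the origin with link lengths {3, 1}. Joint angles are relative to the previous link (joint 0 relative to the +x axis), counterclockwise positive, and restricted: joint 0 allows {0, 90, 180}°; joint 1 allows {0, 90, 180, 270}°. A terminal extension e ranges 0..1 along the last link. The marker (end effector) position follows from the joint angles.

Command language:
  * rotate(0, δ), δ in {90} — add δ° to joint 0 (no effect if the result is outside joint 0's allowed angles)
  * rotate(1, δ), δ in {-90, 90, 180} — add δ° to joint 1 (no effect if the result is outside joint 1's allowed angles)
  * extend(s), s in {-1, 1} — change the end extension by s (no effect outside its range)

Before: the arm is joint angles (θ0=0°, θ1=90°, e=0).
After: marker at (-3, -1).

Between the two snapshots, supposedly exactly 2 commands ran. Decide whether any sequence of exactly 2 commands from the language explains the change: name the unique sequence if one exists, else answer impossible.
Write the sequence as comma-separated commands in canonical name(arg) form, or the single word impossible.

begin: joint angles (θ0=0°, θ1=90°, e=0)
t=1 rotate(0, 90) ⇒ joint angles (θ0=90°, θ1=90°, e=0)
t=2 rotate(0, 90) ⇒ joint angles (θ0=180°, θ1=90°, e=0)
uniquely the one of 36 2-step routes that fits.

rotate(0, 90), rotate(0, 90)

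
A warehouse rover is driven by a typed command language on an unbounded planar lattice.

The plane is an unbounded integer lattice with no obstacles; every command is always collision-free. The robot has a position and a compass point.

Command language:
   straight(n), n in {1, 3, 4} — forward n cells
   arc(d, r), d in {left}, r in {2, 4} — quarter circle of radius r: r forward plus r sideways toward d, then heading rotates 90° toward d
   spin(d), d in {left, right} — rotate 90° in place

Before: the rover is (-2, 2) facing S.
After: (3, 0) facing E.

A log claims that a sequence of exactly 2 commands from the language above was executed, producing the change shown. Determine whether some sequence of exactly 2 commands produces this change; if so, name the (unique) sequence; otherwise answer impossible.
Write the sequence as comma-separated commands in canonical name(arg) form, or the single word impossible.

arc(left, 2), straight(3)

key: running straight(3) before arc(left, 2) would end elsewhere — order is forced
initial: (-2, 2) facing S
[1] after arc(left, 2): (0, 0) facing E
[2] after straight(3): (3, 0) facing E
uniquely the one of 49 2-step routes that fits.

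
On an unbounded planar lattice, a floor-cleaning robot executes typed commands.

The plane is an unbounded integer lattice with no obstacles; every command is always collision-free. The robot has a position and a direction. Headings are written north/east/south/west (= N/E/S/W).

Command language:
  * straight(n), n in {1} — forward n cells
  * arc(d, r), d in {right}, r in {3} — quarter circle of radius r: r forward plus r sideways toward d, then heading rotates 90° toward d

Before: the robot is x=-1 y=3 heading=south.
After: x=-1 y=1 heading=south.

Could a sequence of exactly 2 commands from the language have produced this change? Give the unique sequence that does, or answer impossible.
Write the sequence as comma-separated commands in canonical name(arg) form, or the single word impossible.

key: heading stays S — no command in the sequence turns
start: x=-1 y=3 heading=south
t=1 straight(1) ⇒ x=-1 y=2 heading=south
t=2 straight(1) ⇒ x=-1 y=1 heading=south
no other 2-command option fits: unique.

straight(1), straight(1)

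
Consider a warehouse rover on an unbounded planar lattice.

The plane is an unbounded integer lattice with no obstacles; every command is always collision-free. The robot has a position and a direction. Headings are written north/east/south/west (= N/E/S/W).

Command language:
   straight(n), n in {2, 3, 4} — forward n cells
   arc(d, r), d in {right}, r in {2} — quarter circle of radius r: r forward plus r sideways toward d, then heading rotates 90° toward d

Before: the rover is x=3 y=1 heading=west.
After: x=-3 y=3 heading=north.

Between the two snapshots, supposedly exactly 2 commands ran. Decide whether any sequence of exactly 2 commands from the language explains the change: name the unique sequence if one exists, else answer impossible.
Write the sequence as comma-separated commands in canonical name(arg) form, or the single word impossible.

key: position moved to (-3,3) AND the heading swung to N — translation plus rotation needed
start: x=3 y=1 heading=west
1. straight(4) → x=-1 y=1 heading=west
2. arc(right, 2) → x=-3 y=3 heading=north
uniquely the one of 16 2-step routes that fits.

straight(4), arc(right, 2)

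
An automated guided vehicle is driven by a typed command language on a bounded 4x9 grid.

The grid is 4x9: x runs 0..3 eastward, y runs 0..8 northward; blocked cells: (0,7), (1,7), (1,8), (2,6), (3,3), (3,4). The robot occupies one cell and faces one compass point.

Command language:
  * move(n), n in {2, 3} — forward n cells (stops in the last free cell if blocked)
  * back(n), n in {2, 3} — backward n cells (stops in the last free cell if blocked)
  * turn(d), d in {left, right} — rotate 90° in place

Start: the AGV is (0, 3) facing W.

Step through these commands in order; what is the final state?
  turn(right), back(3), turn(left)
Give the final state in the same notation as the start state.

start: (0, 3) facing W
1. turn(right) → (0, 3) facing N
2. back(3) → (0, 0) facing N
3. turn(left) → (0, 0) facing W

(0, 0) facing W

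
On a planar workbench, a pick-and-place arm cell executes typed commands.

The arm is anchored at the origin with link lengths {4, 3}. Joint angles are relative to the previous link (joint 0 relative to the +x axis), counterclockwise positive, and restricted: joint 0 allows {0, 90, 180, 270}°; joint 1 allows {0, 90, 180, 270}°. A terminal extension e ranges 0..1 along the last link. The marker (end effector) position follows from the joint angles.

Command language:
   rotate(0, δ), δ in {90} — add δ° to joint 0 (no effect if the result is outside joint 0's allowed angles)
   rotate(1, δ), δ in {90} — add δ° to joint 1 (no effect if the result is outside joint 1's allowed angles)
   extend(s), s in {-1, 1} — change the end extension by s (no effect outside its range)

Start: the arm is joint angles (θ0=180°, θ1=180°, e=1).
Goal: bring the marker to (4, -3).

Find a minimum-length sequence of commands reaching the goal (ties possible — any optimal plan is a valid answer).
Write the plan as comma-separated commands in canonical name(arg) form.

rotate(1, 90), rotate(0, 90), rotate(0, 90), extend(-1)

begin: joint angles (θ0=180°, θ1=180°, e=1)
1. rotate(1, 90) → joint angles (θ0=180°, θ1=270°, e=1)
2. rotate(0, 90) → joint angles (θ0=270°, θ1=270°, e=1)
3. rotate(0, 90) → joint angles (θ0=0°, θ1=270°, e=1)
4. extend(-1) → joint angles (θ0=0°, θ1=270°, e=0)
minimal: 4 command(s), checked below 4.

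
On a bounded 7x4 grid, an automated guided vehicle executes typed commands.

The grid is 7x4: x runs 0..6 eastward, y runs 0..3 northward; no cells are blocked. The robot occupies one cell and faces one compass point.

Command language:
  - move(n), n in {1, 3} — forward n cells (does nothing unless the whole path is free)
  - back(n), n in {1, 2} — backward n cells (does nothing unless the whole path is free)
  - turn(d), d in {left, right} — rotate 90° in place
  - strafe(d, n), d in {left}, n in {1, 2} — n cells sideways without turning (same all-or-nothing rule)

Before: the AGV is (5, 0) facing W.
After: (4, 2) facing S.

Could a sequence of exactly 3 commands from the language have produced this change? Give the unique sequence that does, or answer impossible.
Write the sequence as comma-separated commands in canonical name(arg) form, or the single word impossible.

key: order matters: swapping move(1) and back(2) lands elsewhere
initial: (5, 0) facing W
step 1 (move(1)): (4, 0) facing W
step 2 (turn(left)): (4, 0) facing S
step 3 (back(2)): (4, 2) facing S
no other 3-command option fits: unique.

move(1), turn(left), back(2)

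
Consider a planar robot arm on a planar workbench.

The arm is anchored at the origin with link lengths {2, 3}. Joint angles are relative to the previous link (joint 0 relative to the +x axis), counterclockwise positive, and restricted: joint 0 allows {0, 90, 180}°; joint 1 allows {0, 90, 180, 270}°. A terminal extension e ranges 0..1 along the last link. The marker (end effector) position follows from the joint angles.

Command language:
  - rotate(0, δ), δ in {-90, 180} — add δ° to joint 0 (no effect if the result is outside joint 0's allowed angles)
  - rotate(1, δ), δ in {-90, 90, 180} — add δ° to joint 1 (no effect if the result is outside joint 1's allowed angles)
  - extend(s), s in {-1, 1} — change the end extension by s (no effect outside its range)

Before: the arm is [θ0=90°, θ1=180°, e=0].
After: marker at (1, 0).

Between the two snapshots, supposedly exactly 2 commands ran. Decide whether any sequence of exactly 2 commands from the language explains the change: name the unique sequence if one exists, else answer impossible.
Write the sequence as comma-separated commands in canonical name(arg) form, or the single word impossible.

rotate(0, -90), rotate(0, 180)

key: running rotate(0, 180) before rotate(0, -90) would end elsewhere — order is forced
from: [θ0=90°, θ1=180°, e=0]
t=1 rotate(0, -90) ⇒ [θ0=0°, θ1=180°, e=0]
t=2 rotate(0, 180) ⇒ [θ0=180°, θ1=180°, e=0]
uniquely the one of 49 2-step routes that fits.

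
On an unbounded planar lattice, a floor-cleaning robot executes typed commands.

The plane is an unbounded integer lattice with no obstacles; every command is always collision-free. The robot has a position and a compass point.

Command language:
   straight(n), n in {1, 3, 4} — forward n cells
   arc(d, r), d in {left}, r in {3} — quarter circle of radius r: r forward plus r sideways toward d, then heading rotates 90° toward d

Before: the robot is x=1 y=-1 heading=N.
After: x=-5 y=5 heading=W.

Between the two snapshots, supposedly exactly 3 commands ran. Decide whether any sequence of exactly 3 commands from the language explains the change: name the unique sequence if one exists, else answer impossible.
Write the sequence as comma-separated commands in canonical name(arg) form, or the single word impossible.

straight(3), arc(left, 3), straight(3)

key: cell and facing (now W) both changed — the 3 commands mix motion and turning
from: x=1 y=-1 heading=N
t=1 straight(3) ⇒ x=1 y=2 heading=N
t=2 arc(left, 3) ⇒ x=-2 y=5 heading=W
t=3 straight(3) ⇒ x=-5 y=5 heading=W
uniquely the one of 64 3-step routes that fits.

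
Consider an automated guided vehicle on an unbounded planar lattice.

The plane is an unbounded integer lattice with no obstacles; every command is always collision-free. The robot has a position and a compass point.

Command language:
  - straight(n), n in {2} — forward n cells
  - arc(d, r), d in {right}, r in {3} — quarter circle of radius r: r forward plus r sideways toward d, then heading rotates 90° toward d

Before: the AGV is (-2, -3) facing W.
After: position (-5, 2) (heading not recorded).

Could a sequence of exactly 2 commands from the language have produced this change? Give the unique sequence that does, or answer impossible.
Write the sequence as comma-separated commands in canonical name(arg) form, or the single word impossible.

arc(right, 3), straight(2)

key: order matters: swapping arc(right, 3) and straight(2) lands elsewhere
t0: (-2, -3) facing W
[1] after arc(right, 3): (-5, 0) facing N
[2] after straight(2): (-5, 2) facing N
all 4 alternatives checked — unique.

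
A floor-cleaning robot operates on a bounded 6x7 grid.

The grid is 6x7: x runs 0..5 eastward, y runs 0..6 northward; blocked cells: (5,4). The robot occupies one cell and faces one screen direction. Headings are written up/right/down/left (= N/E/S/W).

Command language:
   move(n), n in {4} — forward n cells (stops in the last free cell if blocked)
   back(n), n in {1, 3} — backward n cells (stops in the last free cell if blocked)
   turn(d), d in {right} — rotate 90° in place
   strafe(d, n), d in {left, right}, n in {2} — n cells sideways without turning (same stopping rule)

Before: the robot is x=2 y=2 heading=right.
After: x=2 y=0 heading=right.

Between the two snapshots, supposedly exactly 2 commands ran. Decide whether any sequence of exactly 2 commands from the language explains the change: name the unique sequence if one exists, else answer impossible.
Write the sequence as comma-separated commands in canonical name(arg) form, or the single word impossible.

strafe(right, 2), strafe(right, 2)

key: heading stays E — no command in the sequence turns
start: x=2 y=2 heading=right
[1] after strafe(right, 2): x=2 y=0 heading=right
[2] after strafe(right, 2): x=2 y=0 heading=right
no rival 2-sequence matches.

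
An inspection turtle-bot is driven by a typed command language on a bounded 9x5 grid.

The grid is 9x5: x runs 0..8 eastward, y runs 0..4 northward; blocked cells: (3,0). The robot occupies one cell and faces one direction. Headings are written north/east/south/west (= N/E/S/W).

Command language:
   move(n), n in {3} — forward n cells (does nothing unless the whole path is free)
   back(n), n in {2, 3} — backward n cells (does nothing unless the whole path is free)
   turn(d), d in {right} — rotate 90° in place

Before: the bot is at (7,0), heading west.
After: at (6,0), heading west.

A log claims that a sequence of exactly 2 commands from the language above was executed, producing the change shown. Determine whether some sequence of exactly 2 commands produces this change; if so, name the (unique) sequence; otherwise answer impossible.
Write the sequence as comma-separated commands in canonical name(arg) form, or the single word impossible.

move(3), back(2)

key: running back(2) before move(3) would end elsewhere — order is forced
from: at (7,0), heading west
[1] after move(3): at (4,0), heading west
[2] after back(2): at (6,0), heading west
no rival 2-sequence matches.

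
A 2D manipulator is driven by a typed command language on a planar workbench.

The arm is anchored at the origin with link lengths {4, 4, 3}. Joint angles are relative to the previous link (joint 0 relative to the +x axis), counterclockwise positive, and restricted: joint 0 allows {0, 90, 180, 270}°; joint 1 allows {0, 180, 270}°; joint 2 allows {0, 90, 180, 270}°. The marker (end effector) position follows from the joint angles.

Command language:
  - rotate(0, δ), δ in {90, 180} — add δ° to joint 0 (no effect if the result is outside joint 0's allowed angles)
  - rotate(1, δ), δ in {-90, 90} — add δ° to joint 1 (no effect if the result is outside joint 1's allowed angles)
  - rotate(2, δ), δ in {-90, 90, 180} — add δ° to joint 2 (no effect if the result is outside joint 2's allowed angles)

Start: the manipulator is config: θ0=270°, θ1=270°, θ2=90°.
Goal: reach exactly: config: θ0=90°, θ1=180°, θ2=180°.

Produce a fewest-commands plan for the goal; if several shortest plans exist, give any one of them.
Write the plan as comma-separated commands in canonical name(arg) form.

rotate(0, 180), rotate(1, -90), rotate(2, 90)

t0: config: θ0=270°, θ1=270°, θ2=90°
1. rotate(0, 180) → config: θ0=90°, θ1=270°, θ2=90°
2. rotate(1, -90) → config: θ0=90°, θ1=180°, θ2=90°
3. rotate(2, 90) → config: θ0=90°, θ1=180°, θ2=180°
nothing shorter than 3 reaches the goal.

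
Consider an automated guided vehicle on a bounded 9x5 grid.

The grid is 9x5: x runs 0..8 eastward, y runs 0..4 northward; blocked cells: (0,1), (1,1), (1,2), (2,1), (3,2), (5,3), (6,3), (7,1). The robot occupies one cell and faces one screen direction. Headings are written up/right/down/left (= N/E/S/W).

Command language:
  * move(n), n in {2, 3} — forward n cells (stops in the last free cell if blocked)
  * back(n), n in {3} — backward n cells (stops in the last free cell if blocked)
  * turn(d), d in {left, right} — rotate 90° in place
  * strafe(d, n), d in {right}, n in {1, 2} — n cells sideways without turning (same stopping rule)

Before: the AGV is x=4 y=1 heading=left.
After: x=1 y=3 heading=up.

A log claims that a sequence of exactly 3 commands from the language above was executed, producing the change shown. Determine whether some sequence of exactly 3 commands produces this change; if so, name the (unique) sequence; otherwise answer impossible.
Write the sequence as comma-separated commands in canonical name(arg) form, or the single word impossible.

strafe(right, 2), move(3), turn(right)

key: cell and facing (now N) both changed — the 3 commands mix motion and turning
initial: x=4 y=1 heading=left
[1] after strafe(right, 2): x=4 y=3 heading=left
[2] after move(3): x=1 y=3 heading=left
[3] after turn(right): x=1 y=3 heading=up
all 343 alternatives checked — unique.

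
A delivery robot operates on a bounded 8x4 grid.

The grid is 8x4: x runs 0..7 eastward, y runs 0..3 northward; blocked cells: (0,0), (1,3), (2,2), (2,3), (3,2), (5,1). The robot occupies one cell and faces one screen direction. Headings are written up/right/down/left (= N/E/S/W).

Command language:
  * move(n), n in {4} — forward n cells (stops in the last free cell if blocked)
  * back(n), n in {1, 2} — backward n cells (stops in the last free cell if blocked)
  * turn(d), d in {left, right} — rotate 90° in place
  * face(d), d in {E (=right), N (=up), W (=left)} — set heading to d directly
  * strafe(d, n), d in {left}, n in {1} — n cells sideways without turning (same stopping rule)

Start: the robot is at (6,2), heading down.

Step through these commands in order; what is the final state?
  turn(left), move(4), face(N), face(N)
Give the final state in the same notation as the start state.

t0: at (6,2), heading down
t=1 turn(left) ⇒ at (6,2), heading right
t=2 move(4) ⇒ at (7,2), heading right
t=3 face(N) ⇒ at (7,2), heading up
t=4 face(N) ⇒ at (7,2), heading up

at (7,2), heading up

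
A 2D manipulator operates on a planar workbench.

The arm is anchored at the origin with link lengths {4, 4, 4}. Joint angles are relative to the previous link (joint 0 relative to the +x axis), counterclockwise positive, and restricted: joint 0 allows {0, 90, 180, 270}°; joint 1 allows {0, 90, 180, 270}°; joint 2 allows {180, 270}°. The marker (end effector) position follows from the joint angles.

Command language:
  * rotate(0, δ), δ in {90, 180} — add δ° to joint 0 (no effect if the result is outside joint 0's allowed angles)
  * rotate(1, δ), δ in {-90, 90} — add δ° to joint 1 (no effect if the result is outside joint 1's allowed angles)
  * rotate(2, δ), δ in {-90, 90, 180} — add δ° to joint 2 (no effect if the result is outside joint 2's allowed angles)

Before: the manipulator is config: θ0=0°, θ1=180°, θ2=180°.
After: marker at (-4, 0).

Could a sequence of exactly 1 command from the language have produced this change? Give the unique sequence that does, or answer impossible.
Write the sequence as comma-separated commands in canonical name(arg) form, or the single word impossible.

rotate(0, 180)

from: config: θ0=0°, θ1=180°, θ2=180°
1. rotate(0, 180) → config: θ0=180°, θ1=180°, θ2=180°
uniquely the one of 7 1-step routes that fits.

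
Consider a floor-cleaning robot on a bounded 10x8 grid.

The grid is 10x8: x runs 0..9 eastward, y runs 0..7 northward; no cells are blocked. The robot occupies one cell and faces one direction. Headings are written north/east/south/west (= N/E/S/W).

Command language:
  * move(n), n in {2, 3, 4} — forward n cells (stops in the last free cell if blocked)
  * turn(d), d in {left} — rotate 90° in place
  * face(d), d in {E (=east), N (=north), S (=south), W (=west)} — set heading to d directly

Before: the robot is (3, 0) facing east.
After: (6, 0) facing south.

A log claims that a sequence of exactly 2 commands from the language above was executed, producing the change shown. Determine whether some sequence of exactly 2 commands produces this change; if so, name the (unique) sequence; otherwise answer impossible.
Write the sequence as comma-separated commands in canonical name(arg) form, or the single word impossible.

move(3), face(S)

key: order matters: swapping move(3) and face(S) lands elsewhere
start: (3, 0) facing east
step 1 (move(3)): (6, 0) facing east
step 2 (face(S)): (6, 0) facing south
all 64 alternatives checked — unique.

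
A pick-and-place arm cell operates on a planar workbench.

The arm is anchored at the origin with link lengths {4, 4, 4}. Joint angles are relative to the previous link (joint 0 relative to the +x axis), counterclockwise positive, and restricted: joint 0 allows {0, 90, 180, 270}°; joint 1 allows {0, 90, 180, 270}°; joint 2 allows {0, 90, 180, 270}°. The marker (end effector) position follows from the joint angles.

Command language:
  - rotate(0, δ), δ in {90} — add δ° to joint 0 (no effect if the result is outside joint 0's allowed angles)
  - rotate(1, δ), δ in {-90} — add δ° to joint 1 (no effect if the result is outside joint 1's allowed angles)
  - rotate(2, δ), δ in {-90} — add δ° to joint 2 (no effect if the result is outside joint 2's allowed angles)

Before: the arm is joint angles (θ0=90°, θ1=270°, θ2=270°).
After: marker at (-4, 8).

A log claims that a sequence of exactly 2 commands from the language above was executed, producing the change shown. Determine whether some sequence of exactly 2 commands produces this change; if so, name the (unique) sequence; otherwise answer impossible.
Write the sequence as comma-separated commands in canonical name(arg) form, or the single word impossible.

rotate(1, -90), rotate(1, -90)

t0: joint angles (θ0=90°, θ1=270°, θ2=270°)
step 1 (rotate(1, -90)): joint angles (θ0=90°, θ1=180°, θ2=270°)
step 2 (rotate(1, -90)): joint angles (θ0=90°, θ1=90°, θ2=270°)
all 9 alternatives checked — unique.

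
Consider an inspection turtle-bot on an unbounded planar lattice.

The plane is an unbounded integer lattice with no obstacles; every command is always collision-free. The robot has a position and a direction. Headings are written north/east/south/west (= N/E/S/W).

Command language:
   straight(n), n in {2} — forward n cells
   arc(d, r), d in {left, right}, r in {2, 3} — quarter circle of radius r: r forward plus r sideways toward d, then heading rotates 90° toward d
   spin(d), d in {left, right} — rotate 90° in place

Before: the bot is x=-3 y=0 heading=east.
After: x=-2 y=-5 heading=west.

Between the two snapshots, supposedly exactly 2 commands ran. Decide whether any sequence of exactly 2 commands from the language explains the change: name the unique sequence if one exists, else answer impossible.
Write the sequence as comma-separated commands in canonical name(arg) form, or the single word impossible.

arc(right, 3), arc(right, 2)

key: running arc(right, 2) before arc(right, 3) would end elsewhere — order is forced
start: x=-3 y=0 heading=east
step 1 (arc(right, 3)): x=0 y=-3 heading=south
step 2 (arc(right, 2)): x=-2 y=-5 heading=west
uniquely the one of 49 2-step routes that fits.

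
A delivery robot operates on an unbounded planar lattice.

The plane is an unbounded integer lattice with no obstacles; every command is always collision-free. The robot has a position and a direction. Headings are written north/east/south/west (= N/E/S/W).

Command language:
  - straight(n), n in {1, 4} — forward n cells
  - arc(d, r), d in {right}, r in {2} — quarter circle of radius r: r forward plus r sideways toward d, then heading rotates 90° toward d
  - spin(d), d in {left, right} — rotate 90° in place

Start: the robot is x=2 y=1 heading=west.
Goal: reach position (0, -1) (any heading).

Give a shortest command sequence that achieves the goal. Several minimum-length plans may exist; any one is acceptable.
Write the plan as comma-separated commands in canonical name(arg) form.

t0: x=2 y=1 heading=west
t=1 spin(left) ⇒ x=2 y=1 heading=south
t=2 arc(right, 2) ⇒ x=0 y=-1 heading=west
no 1-step plan works, so 2 is optimal.

spin(left), arc(right, 2)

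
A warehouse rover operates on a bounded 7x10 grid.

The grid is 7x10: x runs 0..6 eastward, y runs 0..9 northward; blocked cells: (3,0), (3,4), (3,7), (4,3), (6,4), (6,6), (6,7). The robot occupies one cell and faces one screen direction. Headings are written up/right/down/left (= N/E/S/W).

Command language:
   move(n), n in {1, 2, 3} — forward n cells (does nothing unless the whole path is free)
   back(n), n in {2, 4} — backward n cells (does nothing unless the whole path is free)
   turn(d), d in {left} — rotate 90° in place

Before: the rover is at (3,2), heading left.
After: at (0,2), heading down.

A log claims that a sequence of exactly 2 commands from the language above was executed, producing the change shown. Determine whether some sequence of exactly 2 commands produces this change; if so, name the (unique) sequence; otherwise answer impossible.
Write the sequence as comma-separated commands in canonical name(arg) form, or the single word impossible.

key: position moved to (0,2) AND the heading swung to S — translation plus rotation needed
start: at (3,2), heading left
1. move(3) → at (0,2), heading left
2. turn(left) → at (0,2), heading down
all 36 alternatives checked — unique.

move(3), turn(left)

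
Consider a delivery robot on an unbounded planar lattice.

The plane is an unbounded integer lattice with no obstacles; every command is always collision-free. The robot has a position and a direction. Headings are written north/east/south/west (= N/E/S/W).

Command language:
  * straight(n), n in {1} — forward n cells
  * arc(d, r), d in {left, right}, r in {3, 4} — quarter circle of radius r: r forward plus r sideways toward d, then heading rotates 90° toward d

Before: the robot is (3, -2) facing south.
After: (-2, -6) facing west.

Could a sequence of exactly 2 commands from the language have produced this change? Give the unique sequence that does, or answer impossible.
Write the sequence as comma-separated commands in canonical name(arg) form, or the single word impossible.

key: running straight(1) before arc(right, 4) would end elsewhere — order is forced
from: (3, -2) facing south
step 1 (arc(right, 4)): (-1, -6) facing west
step 2 (straight(1)): (-2, -6) facing west
uniquely the one of 25 2-step routes that fits.

arc(right, 4), straight(1)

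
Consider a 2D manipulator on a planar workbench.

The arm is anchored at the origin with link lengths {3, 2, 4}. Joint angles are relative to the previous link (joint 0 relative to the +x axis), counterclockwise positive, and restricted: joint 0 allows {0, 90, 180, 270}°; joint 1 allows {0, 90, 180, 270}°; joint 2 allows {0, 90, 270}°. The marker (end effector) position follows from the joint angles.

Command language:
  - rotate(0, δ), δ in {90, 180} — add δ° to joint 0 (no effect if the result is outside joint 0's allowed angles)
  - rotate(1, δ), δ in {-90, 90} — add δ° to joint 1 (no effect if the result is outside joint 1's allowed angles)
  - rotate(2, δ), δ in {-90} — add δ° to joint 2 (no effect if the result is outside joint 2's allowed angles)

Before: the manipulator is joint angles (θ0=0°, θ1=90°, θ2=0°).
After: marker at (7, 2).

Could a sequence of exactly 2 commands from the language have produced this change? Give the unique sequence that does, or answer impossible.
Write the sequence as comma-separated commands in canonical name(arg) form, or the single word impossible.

initial: joint angles (θ0=0°, θ1=90°, θ2=0°)
[1] after rotate(2, -90): joint angles (θ0=0°, θ1=90°, θ2=270°)
[2] after rotate(2, -90): joint angles (θ0=0°, θ1=90°, θ2=270°)
uniquely the one of 25 2-step routes that fits.

rotate(2, -90), rotate(2, -90)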